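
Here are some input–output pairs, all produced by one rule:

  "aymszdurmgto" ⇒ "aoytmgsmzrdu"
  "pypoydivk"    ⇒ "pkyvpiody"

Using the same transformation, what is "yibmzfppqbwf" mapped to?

The transformation: take characters alternately from the front and the back (1st, last, 2nd, 2nd-last, ...).
For "yibmzfppqbwf" the result is "yfiwbbmqzpfp".

yfiwbbmqzpfp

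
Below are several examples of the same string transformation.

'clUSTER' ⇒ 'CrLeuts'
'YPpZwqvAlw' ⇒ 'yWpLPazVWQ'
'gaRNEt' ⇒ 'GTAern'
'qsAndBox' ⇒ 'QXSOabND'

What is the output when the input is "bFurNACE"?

The transformation: take characters alternately from the front and the back (1st, last, 2nd, 2nd-last, ...), then flip the case of every letter.
For "bFurNACE" the result is "BefcUaRn".
(Check on "clUSTER": → "cRlEUTS" → "CrLeuts" ✓)

BefcUaRn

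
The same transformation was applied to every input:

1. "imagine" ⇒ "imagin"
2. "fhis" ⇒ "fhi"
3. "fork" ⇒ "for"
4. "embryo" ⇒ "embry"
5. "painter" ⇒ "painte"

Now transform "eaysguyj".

The pattern: delete the last character.
For "eaysguyj" the result is "eaysguy".

eaysguy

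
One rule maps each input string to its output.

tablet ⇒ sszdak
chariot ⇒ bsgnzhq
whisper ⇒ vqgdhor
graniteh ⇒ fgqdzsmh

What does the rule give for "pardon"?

omznqc

The transformation: take characters alternately from the front and the back (1st, last, 2nd, 2nd-last, ...), then shift every letter 1 place backward in the alphabet (wrapping around).
Working it through for "pardon": intermediate "pnaord", final "omznqc".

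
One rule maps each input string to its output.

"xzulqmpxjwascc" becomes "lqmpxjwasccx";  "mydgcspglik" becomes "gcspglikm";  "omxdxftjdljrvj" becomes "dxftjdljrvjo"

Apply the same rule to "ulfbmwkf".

bmwkfu

The rule is to move the first character to the end, then delete the first 2 characters.
Working it through for "ulfbmwkf": intermediate "lfbmwkfu", final "bmwkfu".
(Check on "mydgcspglik": → "ydgcspglikm" → "gcspglikm" ✓)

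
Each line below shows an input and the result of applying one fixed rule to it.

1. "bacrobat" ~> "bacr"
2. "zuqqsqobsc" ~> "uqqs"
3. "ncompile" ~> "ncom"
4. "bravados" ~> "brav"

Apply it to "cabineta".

The transformation: swap the front and back halves of the string, then keep only the last 4 characters.
Starting from "cabineta": after the first operation, "netacabi"; after the second, "cabi".

cabi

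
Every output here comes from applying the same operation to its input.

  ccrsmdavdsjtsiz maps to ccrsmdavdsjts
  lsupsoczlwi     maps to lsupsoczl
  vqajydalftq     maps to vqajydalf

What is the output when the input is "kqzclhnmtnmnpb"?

kqzclhnmtnmn

What's happening: delete the last 2 characters.
So "kqzclhnmtnmnpb" becomes "kqzclhnmtnmn".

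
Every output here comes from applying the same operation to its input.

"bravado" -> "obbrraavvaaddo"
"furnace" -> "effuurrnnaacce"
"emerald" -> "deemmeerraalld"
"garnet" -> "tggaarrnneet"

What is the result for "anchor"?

raanncchhoor

The pattern: double every character, then move the last character to the front.
Working it through for "anchor": intermediate "aanncchhoorr", final "raanncchhoor".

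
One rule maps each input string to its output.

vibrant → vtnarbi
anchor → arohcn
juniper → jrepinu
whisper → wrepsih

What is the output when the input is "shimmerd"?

sdremmih

Each output is the input with this applied: reverse the string, then move the last character to the front.
Applying both steps to "shimmerd": "dremmihs", then "sdremmih".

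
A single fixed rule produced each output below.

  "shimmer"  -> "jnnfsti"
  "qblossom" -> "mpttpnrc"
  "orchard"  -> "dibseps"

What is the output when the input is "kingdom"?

Looking at the pairs, the operation is to shift every letter 1 place forward in the alphabet (wrapping around), then move the first 2 characters to the end (rotate left by 2).
On "kingdom" that produces "ohepnlj".

ohepnlj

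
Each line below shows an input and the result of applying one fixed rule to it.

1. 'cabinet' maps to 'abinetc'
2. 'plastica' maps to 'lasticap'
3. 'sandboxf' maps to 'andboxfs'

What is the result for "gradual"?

radualg

Each output is the input with this applied: move the first character to the end.
For "gradual" the result is "radualg".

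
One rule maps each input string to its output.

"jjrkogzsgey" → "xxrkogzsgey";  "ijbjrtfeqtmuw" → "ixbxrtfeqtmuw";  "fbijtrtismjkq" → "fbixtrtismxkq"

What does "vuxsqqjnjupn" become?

Rule — replace every "j" with "x".
Applying that to "vuxsqqjnjupn" gives "vuxsqqxnxupn".

vuxsqqxnxupn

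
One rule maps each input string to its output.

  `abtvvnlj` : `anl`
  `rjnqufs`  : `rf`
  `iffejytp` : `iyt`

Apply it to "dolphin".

di

What's happening: swap each adjacent pair of characters (1↔2, 3↔4, ...), then keep one character in every 3, starting at position 2 (positions 2nd, 5th, 8th, ...).
On "dolphin" that produces "di".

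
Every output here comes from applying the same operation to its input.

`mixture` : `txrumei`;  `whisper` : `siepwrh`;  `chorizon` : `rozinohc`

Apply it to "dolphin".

plihdno

What's happening: move the first 2 characters to the end (rotate left by 2), then swap each adjacent pair of characters (1↔2, 3↔4, ...).
For "dolphin" the result is "plihdno".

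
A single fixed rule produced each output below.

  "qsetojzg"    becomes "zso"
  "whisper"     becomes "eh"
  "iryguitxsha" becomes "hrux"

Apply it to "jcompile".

lcp

The transformation: move the last 3 characters to the front (rotate right by 3), then keep one character in every 3, starting at position 2 (positions 2nd, 5th, 8th, ...).
On "jcompile": the first step gives "ilejcomp", and the second then gives "lcp".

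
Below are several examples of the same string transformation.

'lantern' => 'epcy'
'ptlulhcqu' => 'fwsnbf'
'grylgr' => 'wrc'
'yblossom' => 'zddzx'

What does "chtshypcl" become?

The pattern: delete the first 3 characters, then shift every letter 11 places forward in the alphabet (wrapping around).
Starting from "chtshypcl": after the first operation, "shypcl"; after the second, "dsjanw".

dsjanw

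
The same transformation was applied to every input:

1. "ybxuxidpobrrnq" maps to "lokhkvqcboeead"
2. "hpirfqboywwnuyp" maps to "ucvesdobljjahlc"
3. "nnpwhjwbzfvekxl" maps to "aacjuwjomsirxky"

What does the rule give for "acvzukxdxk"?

The pattern: shift every letter 13 places forward in the alphabet (wrapping around) — i.e. ROT13.
Applying that to "acvzukxdxk" gives "npimhxkqkx".

npimhxkqkx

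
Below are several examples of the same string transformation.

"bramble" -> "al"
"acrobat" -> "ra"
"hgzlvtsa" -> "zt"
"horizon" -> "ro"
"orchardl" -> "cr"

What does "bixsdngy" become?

Looking at the pairs, the operation is to keep one character in every 3, starting at position 3 (positions 3rd, 6th, 9th, ...).
On "bixsdngy" that produces "xn".

xn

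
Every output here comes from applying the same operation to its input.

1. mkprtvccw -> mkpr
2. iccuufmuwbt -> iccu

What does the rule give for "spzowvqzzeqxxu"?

spzo

The pattern: keep only the first 4 characters.
Applying that to "spzowvqzzeqxxu" gives "spzo".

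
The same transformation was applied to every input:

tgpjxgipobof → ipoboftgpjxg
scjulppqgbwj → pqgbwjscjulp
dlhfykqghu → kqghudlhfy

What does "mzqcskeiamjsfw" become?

Looking at the pairs, the operation is to swap the front and back halves of the string.
So "mzqcskeiamjsfw" becomes "iamjsfwmzqcske".

iamjsfwmzqcske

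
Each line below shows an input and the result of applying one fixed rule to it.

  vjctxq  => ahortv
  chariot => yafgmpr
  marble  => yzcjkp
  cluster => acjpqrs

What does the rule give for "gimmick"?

In each case the input is transformed by: sort the characters into alphabetical order, then shift every letter 2 places backward in the alphabet (wrapping around).
On "gimmick" that produces "aeggikk".

aeggikk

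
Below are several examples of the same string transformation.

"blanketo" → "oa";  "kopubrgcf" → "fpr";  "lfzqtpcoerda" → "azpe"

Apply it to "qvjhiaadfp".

pja

Looking at the pairs, the operation is to move the last 3 characters to the front (rotate right by 3), then keep one character in every 3, starting at position 3 (positions 3rd, 6th, 9th, ...).
Doing the same to "qvjhiaadfp": "pja".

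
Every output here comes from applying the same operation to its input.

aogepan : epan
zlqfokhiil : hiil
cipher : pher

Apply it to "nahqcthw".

The pattern: keep only the last 4 characters.
On "nahqcthw" that produces "cthw".

cthw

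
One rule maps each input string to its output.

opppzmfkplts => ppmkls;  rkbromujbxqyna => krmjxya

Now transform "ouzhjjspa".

The rule is to keep every other character starting from the second (positions 2nd, 4th, 6th, ...).
For "ouzhjjspa" the result is "uhjp".

uhjp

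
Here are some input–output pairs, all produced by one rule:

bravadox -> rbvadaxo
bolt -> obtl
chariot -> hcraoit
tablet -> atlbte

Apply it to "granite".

rgnatie

Rule — swap each adjacent pair of characters (1↔2, 3↔4, ...).
So "granite" becomes "rgnatie".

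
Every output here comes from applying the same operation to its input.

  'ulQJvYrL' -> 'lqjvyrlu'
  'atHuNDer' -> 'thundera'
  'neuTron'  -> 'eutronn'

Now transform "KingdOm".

What's happening: move the first character to the end, then convert every letter to lowercase.
Starting from "KingdOm": after the first operation, "ingdOmK"; after the second, "ingdomk".

ingdomk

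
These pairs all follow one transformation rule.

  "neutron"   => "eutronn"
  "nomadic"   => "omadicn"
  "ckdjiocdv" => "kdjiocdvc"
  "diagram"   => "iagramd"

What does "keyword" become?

Rule — move the first character to the end.
"keyword" → "eywordk".

eywordk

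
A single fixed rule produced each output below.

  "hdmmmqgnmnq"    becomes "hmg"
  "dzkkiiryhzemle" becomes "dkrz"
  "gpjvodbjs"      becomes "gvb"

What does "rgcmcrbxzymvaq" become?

Each output is the input with this applied: delete the last 2 characters, then keep one character in every 3, starting at position 1 (positions 1st, 4th, 7th, ...).
Applying both steps to "rgcmcrbxzymvaq": "rgcmcrbxzymv", then "rmby".

rmby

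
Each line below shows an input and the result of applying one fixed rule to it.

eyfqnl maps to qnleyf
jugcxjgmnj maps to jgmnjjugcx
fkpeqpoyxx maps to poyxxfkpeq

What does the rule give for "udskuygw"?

The pattern: swap the front and back halves of the string.
For "udskuygw" the result is "uygwudsk".

uygwudsk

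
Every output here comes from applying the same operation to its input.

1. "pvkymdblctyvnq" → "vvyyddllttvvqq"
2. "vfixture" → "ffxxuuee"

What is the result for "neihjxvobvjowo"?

The pattern: keep every other character starting from the second (positions 2nd, 4th, 6th, ...), then double every character.
Doing the same to "neihjxvobvjowo": "eehhxxoovvoooo".

eehhxxoovvoooo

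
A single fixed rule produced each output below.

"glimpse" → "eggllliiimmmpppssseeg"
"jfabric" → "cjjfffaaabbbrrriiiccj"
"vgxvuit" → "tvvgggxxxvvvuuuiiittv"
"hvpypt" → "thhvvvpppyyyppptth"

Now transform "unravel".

luunnnrrraaavvveeellu

The transformation: repeat every character 3 times, then swap the first and last characters.
Working it through for "unravel": intermediate "uuunnnrrraaavvveeelll", final "luunnnrrraaavvveeellu".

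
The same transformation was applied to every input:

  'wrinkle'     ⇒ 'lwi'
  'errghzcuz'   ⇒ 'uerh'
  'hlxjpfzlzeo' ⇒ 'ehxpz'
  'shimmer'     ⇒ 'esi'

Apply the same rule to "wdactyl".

The rule is to move the last 3 characters to the front (rotate right by 3), then keep every other character starting from the second (positions 2nd, 4th, 6th, ...).
Doing the same to "wdactyl": "ywa".

ywa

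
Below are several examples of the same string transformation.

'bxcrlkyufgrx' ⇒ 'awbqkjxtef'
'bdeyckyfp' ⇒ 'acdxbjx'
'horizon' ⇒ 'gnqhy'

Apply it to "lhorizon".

kgnqhy

Rule — shift every letter 1 place backward in the alphabet (wrapping around), then delete the last 2 characters.
On "lhorizon": the first step gives "kgnqhynm", and the second then gives "kgnqhy".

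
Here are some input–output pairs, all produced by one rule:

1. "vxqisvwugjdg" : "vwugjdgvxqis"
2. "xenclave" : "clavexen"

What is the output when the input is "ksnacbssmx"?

The transformation: swap the front and back halves of the string, then move the last character to the front.
For "ksnacbssmx", step one produces "bssmxksnac"; step two turns that into "cbssmxksna".
(Check on "xenclave": → "lavexenc" → "clavexen" ✓)

cbssmxksna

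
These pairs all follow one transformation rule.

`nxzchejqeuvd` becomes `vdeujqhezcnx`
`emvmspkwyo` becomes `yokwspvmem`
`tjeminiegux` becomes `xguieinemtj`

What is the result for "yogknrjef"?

Each output is the input with this applied: swap each adjacent pair of characters (1↔2, 3↔4, ...), then reverse the string.
Applying both steps to "yogknrjef": "oykgrnejf", then "fjenrgkyo".
(Check on "tjeminiegux": → "jtmenieiugx" → "xguieinemtj" ✓)

fjenrgkyo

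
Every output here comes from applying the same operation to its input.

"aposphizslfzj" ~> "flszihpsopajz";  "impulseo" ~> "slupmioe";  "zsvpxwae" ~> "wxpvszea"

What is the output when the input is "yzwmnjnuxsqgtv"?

Each output is the input with this applied: reverse the string, then move the first 2 characters to the end (rotate left by 2).
"yzwmnjnuxsqgtv" → "vtgqsxunjnmwzy" → "gqsxunjnmwzyvt".

gqsxunjnmwzyvt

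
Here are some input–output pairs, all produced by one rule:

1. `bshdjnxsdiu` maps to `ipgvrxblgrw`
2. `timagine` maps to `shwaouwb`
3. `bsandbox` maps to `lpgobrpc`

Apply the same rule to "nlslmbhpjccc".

The rule is to shift every letter 12 places backward in the alphabet (wrapping around), then move the last character to the front.
Applying that to "nlslmbhpjccc" gives "qbzgzapvdxqq".

qbzgzapvdxqq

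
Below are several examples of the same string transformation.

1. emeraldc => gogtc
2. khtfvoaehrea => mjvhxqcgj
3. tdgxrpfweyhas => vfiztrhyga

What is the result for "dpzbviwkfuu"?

frbdxkym

Looking at the pairs, the operation is to shift every letter 2 places forward in the alphabet (wrapping around), then delete the last 3 characters.
For "dpzbviwkfuu", step one produces "frbdxkymhww"; step two turns that into "frbdxkym".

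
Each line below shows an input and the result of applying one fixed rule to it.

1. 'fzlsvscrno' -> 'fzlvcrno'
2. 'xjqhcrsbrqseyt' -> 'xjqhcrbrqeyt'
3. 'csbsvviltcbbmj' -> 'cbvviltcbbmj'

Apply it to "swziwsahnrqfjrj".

In each case the input is transformed by: remove every "s".
So "swziwsahnrqfjrj" becomes "wziwahnrqfjrj".

wziwahnrqfjrj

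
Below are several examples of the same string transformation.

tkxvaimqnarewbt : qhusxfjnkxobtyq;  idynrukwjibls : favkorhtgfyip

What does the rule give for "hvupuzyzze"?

The transformation: shift every letter 3 places backward in the alphabet (wrapping around).
"hvupuzyzze" → "esrmrwvwwb".

esrmrwvwwb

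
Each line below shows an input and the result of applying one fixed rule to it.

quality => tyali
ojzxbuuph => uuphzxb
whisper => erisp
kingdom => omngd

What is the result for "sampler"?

ermpl

In each case the input is transformed by: delete the first 2 characters, then move the first 3 characters to the end (rotate left by 3).
"sampler" → "ermpl".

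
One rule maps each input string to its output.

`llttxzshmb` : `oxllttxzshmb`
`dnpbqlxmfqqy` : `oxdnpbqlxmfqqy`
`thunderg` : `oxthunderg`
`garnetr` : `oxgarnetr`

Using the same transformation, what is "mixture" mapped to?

oxmixture

In each case the input is transformed by: prepend "ox".
"mixture" → "oxmixture".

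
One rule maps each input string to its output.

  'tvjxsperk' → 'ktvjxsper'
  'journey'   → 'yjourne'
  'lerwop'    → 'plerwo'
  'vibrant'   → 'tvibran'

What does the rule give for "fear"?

rfea

The pattern: move the last character to the front.
Applying that to "fear" gives "rfea".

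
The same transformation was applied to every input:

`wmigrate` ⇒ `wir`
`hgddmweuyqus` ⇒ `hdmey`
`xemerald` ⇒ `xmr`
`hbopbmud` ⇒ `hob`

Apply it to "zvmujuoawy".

The rule is to delete the last 3 characters, then keep every other character starting from the first (positions 1st, 3rd, 5th, ...).
"zvmujuoawy" → "zvmujuo" → "zmjo".

zmjo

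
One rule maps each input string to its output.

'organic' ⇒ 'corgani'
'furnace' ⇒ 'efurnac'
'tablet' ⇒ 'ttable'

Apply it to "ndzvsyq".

qndzvsy

In each case the input is transformed by: move the last character to the front.
Doing the same to "ndzvsyq": "qndzvsy".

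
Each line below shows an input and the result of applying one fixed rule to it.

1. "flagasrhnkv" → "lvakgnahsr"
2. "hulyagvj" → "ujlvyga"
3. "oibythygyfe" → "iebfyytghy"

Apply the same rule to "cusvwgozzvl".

ulsvvzwzgo

In each case the input is transformed by: delete the first character, then take characters alternately from the front and the back (1st, last, 2nd, 2nd-last, ...).
Applying both steps to "cusvwgozzvl": "usvwgozzvl", then "ulsvvzwzgo".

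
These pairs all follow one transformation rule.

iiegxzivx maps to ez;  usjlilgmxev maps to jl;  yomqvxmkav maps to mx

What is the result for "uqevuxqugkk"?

ex

The pattern: keep one character in every 3, starting at position 3 (positions 3rd, 6th, 9th, ...), then delete the last character.
Starting from "uqevuxqugkk": after the first operation, "exg"; after the second, "ex".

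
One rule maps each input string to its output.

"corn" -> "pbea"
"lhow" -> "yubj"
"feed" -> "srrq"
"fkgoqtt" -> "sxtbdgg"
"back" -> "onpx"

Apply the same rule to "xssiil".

kffvvy

Rule — shift every letter 13 places forward in the alphabet (wrapping around) — i.e. ROT13.
On "xssiil" that produces "kffvvy".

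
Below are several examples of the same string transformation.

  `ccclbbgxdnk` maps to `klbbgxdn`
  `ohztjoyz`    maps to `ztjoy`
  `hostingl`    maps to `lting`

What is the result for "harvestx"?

In each case the input is transformed by: delete the first 3 characters, then move the last character to the front.
Starting from "harvestx": after the first operation, "vestx"; after the second, "xvest".

xvest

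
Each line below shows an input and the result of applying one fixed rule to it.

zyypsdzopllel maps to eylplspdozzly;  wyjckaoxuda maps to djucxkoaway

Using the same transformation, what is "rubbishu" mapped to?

hbsbiruu

Rule — take characters alternately from the front and the back (1st, last, 2nd, 2nd-last, ...), then move the first 3 characters to the end (rotate left by 3).
For "rubbishu" the result is "hbsbiruu".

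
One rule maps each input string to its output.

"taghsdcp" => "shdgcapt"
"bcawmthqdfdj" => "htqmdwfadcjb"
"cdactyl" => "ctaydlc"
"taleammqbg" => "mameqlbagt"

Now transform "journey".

rnueoyj

The rule is to take characters alternately from the front and the back (1st, last, 2nd, 2nd-last, ...), then reverse the string.
On "journey": the first step gives "jyoeunr", and the second then gives "rnueoyj".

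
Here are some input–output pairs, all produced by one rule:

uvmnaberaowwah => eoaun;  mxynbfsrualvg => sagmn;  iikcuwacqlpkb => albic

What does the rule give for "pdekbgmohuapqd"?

In each case the input is transformed by: keep one character in every 3, starting at position 1 (positions 1st, 4th, 7th, ...), then move the last 3 characters to the front (rotate right by 3).
On "pdekbgmohuapqd" that produces "muqpk".

muqpk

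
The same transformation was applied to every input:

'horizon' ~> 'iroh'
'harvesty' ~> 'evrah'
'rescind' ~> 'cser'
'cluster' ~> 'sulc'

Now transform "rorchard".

hcror

What's happening: delete the last 3 characters, then reverse the string.
Working it through for "rorchard": intermediate "rorch", final "hcror".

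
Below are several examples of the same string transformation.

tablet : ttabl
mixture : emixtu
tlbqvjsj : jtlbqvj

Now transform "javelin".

njavel

What's happening: move the last 2 characters to the front (rotate right by 2), then delete the first character.
Starting from "javelin": after the first operation, "injavel"; after the second, "njavel".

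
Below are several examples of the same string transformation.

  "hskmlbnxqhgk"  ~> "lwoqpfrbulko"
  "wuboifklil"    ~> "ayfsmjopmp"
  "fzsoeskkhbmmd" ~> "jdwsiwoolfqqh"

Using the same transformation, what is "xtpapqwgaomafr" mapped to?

Rule — shift every letter 4 places forward in the alphabet (wrapping around).
So "xtpapqwgaomafr" becomes "bxtetuakesqejv".

bxtetuakesqejv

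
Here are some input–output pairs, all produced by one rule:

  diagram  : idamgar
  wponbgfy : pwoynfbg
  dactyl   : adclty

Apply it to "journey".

Rule — move the first character to the end, then take characters alternately from the front and the back (1st, last, 2nd, 2nd-last, ...).
Working it through for "journey": intermediate "ourneyj", final "ojuyren".

ojuyren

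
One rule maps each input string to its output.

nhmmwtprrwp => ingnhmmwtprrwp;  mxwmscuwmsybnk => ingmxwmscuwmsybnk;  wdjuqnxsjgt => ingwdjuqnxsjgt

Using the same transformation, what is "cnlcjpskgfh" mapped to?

ingcnlcjpskgfh

Each output is the input with this applied: prepend "ing".
Doing the same to "cnlcjpskgfh": "ingcnlcjpskgfh".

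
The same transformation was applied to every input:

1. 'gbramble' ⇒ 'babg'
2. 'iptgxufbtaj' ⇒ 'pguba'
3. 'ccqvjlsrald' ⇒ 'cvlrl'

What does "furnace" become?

unc

The transformation: swap the first and last characters, then keep every other character starting from the second (positions 2nd, 4th, 6th, ...).
"furnace" → "eurnacf" → "unc".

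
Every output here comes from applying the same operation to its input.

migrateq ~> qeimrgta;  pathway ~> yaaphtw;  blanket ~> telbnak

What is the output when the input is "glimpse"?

eslgmip

Each output is the input with this applied: move the last 2 characters to the front (rotate right by 2), then swap each adjacent pair of characters (1↔2, 3↔4, ...).
"glimpse" → "eslgmip".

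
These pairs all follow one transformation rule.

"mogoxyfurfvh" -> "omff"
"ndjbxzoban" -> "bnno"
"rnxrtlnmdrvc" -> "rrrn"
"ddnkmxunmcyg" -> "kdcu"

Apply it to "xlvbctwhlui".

The pattern: keep one character in every 3, starting at position 1 (positions 1st, 4th, 7th, ...), then swap each adjacent pair of characters (1↔2, 3↔4, ...).
For "xlvbctwhlui" the result is "bxuw".

bxuw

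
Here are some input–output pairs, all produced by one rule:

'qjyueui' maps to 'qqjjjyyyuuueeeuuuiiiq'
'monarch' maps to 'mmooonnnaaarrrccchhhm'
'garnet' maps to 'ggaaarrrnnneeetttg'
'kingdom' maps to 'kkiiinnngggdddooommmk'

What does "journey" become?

Each output is the input with this applied: repeat every character 3 times, then move the first character to the end.
"journey" → "jjjooouuurrrnnneeeyyy" → "jjooouuurrrnnneeeyyyj".

jjooouuurrrnnneeeyyyj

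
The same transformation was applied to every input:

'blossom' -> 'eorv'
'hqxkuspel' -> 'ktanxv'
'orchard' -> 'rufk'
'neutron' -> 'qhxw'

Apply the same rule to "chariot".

fkdu

Each output is the input with this applied: shift every letter 3 places forward in the alphabet (wrapping around), then delete the last 3 characters.
For "chariot", step one produces "fkdulrw"; step two turns that into "fkdu".
(Check on "orchard": → "rufkdug" → "rufk" ✓)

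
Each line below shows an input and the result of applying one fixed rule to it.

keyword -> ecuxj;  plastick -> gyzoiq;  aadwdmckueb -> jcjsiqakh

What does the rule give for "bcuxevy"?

adkbe

Each output is the input with this applied: shift every letter 6 places forward in the alphabet (wrapping around), then delete the first 2 characters.
Applying both steps to "bcuxevy": "hiadkbe", then "adkbe".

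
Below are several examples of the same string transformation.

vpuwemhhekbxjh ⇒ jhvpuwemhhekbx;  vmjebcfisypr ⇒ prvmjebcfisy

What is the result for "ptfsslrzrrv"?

rvptfsslrzr

Looking at the pairs, the operation is to move the last 2 characters to the front (rotate right by 2).
Doing the same to "ptfsslrzrrv": "rvptfsslrzr".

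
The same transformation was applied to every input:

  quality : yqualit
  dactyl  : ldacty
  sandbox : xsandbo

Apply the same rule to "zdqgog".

What's happening: move the last character to the front.
So "zdqgog" becomes "gzdqgo".

gzdqgo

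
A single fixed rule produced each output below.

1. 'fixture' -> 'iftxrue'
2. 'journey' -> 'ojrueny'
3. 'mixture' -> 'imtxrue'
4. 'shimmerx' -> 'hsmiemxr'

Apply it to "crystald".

What's happening: swap each adjacent pair of characters (1↔2, 3↔4, ...).
So "crystald" becomes "rcsyatdl".

rcsyatdl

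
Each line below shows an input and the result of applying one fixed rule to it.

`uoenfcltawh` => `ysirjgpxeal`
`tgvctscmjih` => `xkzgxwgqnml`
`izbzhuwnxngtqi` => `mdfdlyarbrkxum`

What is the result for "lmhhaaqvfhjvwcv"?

pqlleeuzjlnzagz

What's happening: shift every letter 4 places forward in the alphabet (wrapping around).
Applying that to "lmhhaaqvfhjvwcv" gives "pqlleeuzjlnzagz".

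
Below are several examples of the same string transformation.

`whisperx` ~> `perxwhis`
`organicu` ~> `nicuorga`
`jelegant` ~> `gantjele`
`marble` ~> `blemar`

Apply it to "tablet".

Rule — swap the front and back halves of the string.
For "tablet" the result is "lettab".

lettab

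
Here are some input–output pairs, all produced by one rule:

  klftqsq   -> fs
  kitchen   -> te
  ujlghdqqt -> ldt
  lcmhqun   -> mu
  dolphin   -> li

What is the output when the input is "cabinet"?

be

The transformation: keep one character in every 3, starting at position 3 (positions 3rd, 6th, 9th, ...).
Applying that to "cabinet" gives "be".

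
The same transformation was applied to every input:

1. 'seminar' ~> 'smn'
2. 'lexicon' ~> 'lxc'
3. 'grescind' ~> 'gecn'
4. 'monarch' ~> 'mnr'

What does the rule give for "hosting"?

What's happening: delete the last character, then keep every other character starting from the first (positions 1st, 3rd, 5th, ...).
For "hosting", step one produces "hostin"; step two turns that into "hsi".

hsi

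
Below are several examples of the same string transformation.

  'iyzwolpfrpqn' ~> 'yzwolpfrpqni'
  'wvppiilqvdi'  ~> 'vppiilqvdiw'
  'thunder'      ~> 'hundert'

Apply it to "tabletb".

abletbt

Rule — move the first character to the end.
For "tabletb" the result is "abletbt".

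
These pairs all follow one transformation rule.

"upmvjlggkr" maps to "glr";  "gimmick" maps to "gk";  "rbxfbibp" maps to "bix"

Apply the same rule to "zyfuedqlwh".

Rule — sort the characters into alphabetical order, then keep one character in every 3, starting at position 2 (positions 2nd, 5th, 8th, ...).
Working it through for "zyfuedqlwh": intermediate "defhlquwyz", final "elw".

elw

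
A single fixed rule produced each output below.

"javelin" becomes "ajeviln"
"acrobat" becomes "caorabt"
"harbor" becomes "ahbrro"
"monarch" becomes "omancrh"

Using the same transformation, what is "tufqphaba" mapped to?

The pattern: swap each adjacent pair of characters (1↔2, 3↔4, ...).
So "tufqphaba" becomes "utqfhpbaa".

utqfhpbaa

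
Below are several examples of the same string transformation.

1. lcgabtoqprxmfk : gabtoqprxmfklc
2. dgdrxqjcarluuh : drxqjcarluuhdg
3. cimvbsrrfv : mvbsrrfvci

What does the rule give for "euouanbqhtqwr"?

The transformation: move the first 2 characters to the end (rotate left by 2).
For "euouanbqhtqwr" the result is "ouanbqhtqwreu".

ouanbqhtqwreu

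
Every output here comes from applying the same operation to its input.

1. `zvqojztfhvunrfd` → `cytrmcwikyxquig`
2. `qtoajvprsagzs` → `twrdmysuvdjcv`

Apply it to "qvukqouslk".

Each output is the input with this applied: shift every letter 3 places forward in the alphabet (wrapping around).
So "qvukqouslk" becomes "tyxntrxvon".

tyxntrxvon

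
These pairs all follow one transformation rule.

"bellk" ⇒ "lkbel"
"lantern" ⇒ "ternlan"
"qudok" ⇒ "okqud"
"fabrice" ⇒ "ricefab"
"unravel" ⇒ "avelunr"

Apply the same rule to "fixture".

turefix

The rule is to move the first 3 characters to the end (rotate left by 3).
"fixture" → "turefix".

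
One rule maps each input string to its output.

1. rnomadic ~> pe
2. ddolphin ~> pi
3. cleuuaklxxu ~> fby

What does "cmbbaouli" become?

The transformation: keep one character in every 3, starting at position 3 (positions 3rd, 6th, 9th, ...), then shift every letter 1 place forward in the alphabet (wrapping around).
Starting from "cmbbaouli": after the first operation, "boi"; after the second, "cpj".

cpj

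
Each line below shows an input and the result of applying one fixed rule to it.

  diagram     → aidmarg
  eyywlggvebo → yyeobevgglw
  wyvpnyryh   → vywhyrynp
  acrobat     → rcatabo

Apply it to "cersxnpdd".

Rule — reverse the string, then move the last 3 characters to the front (rotate right by 3).
Starting from "cersxnpdd": after the first operation, "ddpnxsrec"; after the second, "recddpnxs".

recddpnxs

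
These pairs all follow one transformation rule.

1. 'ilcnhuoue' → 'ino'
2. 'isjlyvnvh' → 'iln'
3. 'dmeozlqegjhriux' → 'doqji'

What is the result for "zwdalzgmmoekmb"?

zagom

Looking at the pairs, the operation is to keep one character in every 3, starting at position 1 (positions 1st, 4th, 7th, ...).
Applying that to "zwdalzgmmoekmb" gives "zagom".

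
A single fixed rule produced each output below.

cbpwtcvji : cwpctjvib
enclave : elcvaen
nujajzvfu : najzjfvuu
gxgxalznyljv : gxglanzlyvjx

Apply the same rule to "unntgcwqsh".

utncgqwhsn

The pattern: swap each adjacent pair of characters (1↔2, 3↔4, ...), then move the first character to the end.
Working it through for "unntgcwqsh": intermediate "nutncgqwhs", final "utncgqwhsn".
(Check on "nujajzvfu": → "unajzjfvu" → "najzjfvuu" ✓)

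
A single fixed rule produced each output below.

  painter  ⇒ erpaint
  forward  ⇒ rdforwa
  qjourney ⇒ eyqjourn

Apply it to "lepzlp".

Rule — move the last 2 characters to the front (rotate right by 2).
Applying that to "lepzlp" gives "lplepz".

lplepz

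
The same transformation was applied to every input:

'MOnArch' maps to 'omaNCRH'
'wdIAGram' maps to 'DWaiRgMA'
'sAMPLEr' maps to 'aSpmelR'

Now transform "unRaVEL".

Each output is the input with this applied: flip the case of every letter, then swap each adjacent pair of characters (1↔2, 3↔4, ...).
Starting from "unRaVEL": after the first operation, "UNrAvel"; after the second, "NUArevl".
(Check on "wdIAGram": → "WDiagRAM" → "DWaiRgMA" ✓)

NUArevl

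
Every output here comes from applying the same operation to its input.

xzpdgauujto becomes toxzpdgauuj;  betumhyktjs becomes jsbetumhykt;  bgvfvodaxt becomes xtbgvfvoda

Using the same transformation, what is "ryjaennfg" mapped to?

fgryjaenn

The transformation: move the last 2 characters to the front (rotate right by 2).
Applying that to "ryjaennfg" gives "fgryjaenn".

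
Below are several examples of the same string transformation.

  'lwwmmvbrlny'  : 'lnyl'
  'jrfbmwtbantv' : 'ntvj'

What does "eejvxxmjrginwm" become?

Each output is the input with this applied: move the first character to the end, then keep only the last 4 characters.
Applying both steps to "eejvxxmjrginwm": "ejvxxmjrginwme", then "nwme".

nwme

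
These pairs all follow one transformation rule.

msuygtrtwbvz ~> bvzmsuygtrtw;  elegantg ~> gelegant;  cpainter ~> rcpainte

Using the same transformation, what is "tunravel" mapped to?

The rule is to swap the front and back halves of the string, then move the first 3 characters to the end (rotate left by 3).
"tunravel" → "ltunrave".
(Check on "msuygtrtwbvz": → "rtwbvzmsuygt" → "bvzmsuygtrtw" ✓)

ltunrave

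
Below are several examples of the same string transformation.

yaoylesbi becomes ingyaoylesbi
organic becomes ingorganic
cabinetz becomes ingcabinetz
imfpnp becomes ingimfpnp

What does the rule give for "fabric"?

ingfabric

The rule is to prepend "ing".
Doing the same to "fabric": "ingfabric".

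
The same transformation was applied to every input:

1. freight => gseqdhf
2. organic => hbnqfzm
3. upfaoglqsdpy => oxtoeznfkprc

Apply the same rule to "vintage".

Rule — move the last 2 characters to the front (rotate right by 2), then shift every letter 1 place backward in the alphabet (wrapping around).
"vintage" → "fduhmsz".

fduhmsz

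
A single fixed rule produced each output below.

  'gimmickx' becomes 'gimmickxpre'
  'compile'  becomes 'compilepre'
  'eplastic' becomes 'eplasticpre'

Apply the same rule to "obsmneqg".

obsmneqgpre

Each output is the input with this applied: append "pre".
On "obsmneqg" that produces "obsmneqgpre".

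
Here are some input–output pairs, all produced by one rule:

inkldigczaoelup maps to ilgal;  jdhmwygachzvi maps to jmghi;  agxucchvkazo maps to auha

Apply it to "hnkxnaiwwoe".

The transformation: keep one character in every 3, starting at position 1 (positions 1st, 4th, 7th, ...).
On "hnkxnaiwwoe" that produces "hxio".

hxio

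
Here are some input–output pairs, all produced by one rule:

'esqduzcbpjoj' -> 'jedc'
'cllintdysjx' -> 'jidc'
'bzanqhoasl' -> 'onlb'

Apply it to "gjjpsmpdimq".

What's happening: keep one character in every 3, starting at position 1 (positions 1st, 4th, 7th, ...), then sort the characters into reverse alphabetical order.
On "gjjpsmpdimq": the first step gives "gppm", and the second then gives "ppmg".

ppmg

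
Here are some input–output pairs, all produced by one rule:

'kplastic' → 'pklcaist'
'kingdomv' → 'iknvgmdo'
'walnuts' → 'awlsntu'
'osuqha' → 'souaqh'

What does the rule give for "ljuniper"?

jlurneip

The transformation: move the first character to the end, then take characters alternately from the front and the back (1st, last, 2nd, 2nd-last, ...).
Starting from "ljuniper": after the first operation, "juniperl"; after the second, "jlurneip".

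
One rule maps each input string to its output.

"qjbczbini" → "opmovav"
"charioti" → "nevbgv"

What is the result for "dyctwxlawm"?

Looking at the pairs, the operation is to delete the first 2 characters, then shift every letter 13 places forward in the alphabet (wrapping around) — i.e. ROT13.
Starting from "dyctwxlawm": after the first operation, "ctwxlawm"; after the second, "pgjkynjz".

pgjkynjz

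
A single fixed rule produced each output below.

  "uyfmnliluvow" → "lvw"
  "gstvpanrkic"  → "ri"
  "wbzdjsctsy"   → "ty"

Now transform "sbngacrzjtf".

zt

The rule is to keep every other character starting from the second (positions 2nd, 4th, 6th, ...), then delete the first 3 characters.
Starting from "sbngacrzjtf": after the first operation, "bgczt"; after the second, "zt".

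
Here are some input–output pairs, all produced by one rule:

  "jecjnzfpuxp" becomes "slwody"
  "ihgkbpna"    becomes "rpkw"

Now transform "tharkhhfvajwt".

cjtqesc

The transformation: shift every letter 9 places forward in the alphabet (wrapping around), then keep every other character starting from the first (positions 1st, 3rd, 5th, ...).
Applying both steps to "tharkhhfvajwt": "cqjatqqoejsfc", then "cjtqesc".
(Check on "ihgkbpna": → "rqptkywj" → "rpkw" ✓)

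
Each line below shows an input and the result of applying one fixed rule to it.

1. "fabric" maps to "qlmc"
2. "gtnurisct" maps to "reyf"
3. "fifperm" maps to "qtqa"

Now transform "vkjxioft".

gvui

In each case the input is transformed by: shift every letter 11 places forward in the alphabet (wrapping around), then keep only the first 4 characters.
For "vkjxioft", step one produces "gvuitzqe"; step two turns that into "gvui".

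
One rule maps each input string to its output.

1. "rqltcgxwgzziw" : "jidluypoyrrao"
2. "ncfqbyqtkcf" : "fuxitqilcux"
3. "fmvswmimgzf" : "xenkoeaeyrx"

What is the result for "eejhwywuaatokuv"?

The transformation: shift every letter 8 places backward in the alphabet (wrapping around).
On "eejhwywuaatokuv" that produces "wwbzoqomsslgcmn".

wwbzoqomsslgcmn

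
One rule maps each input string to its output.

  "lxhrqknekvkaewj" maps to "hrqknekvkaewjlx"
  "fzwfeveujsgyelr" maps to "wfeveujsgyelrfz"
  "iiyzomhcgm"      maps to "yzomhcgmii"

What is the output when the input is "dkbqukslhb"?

Rule — move the first 2 characters to the end (rotate left by 2).
Doing the same to "dkbqukslhb": "bqukslhbdk".

bqukslhbdk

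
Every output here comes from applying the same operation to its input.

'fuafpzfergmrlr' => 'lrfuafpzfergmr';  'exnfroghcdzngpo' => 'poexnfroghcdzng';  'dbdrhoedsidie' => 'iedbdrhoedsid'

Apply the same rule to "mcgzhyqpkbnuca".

Each output is the input with this applied: move the last 2 characters to the front (rotate right by 2).
So "mcgzhyqpkbnuca" becomes "camcgzhyqpkbnu".

camcgzhyqpkbnu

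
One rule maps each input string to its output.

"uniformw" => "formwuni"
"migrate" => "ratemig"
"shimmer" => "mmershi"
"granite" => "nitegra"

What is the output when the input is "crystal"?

stalcry

What's happening: move the first 3 characters to the end (rotate left by 3).
For "crystal" the result is "stalcry".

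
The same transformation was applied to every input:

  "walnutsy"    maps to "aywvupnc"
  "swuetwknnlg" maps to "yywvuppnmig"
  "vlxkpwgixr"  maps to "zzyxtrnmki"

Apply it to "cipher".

trkjge

The rule is to sort the characters into reverse alphabetical order, then shift every letter 2 places forward in the alphabet (wrapping around).
On "cipher": the first step gives "rpihec", and the second then gives "trkjge".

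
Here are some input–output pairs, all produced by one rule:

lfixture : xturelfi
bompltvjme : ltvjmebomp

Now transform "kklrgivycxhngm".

In each case the input is transformed by: swap the front and back halves of the string, then move the last character to the front.
For "kklrgivycxhngm", step one produces "ycxhngmkklrgiv"; step two turns that into "vycxhngmkklrgi".
(Check on "lfixture": → "turelfix" → "xturelfi" ✓)

vycxhngmkklrgi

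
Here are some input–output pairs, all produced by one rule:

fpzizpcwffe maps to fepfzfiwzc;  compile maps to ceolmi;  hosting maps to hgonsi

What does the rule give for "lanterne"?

leannrt

Rule — take characters alternately from the front and the back (1st, last, 2nd, 2nd-last, ...), then delete the last character.
Starting from "lanterne": after the first operation, "leannrte"; after the second, "leannrt".
(Check on "hosting": → "hgonsit" → "hgonsi" ✓)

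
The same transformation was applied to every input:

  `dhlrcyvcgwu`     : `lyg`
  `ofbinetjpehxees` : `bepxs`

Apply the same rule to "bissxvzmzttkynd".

svzkd

In each case the input is transformed by: keep one character in every 3, starting at position 3 (positions 3rd, 6th, 9th, ...).
For "bissxvzmzttkynd" the result is "svzkd".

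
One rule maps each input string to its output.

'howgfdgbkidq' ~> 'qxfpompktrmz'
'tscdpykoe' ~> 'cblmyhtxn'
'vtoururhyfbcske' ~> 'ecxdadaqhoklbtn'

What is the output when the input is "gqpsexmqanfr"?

The pattern: shift every letter 9 places forward in the alphabet (wrapping around).
So "gqpsexmqanfr" becomes "pzybngvzjwoa".

pzybngvzjwoa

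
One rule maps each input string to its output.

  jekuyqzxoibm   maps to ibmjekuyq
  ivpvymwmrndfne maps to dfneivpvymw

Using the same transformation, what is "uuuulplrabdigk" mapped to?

digkuuuulpl

The transformation: swap the front and back halves of the string, then delete the first 3 characters.
Applying both steps to "uuuulplrabdigk": "rabdigkuuuulpl", then "digkuuuulpl".
(Check on "ivpvymwmrndfne": → "mrndfneivpvymw" → "dfneivpvymw" ✓)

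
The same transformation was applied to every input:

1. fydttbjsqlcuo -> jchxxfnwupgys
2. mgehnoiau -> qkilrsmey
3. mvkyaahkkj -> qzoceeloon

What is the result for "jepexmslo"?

Each output is the input with this applied: shift every letter 4 places forward in the alphabet (wrapping around).
Doing the same to "jepexmslo": "nitibqwps".

nitibqwps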